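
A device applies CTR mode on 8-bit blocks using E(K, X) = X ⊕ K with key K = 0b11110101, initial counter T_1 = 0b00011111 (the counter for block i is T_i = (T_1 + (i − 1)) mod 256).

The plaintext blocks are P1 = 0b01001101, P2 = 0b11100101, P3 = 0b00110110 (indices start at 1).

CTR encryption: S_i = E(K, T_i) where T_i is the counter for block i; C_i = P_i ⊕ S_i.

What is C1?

C1 = 0b10100111

C1: T = 0b00011111, S = E(K, T) = 0b11101010; 0b01001101 ⊕ 0b11101010 = 0b10100111.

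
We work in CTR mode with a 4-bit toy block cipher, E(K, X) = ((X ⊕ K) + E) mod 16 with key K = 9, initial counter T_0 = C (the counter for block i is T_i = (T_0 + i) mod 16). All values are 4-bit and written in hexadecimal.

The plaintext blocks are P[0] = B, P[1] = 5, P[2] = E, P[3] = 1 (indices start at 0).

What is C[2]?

CTR encryption: S_i = E(K, T_i) where T_i is the counter for block i; C_i = P_i ⊕ S_i.
C[0]: T = C, S = E(K, T) = 3; B ⊕ 3 = 8.
C[1]: T = D, S = E(K, T) = 2; 5 ⊕ 2 = 7.
C[2]: T = E, S = E(K, T) = 5; E ⊕ 5 = B.

C[2] = B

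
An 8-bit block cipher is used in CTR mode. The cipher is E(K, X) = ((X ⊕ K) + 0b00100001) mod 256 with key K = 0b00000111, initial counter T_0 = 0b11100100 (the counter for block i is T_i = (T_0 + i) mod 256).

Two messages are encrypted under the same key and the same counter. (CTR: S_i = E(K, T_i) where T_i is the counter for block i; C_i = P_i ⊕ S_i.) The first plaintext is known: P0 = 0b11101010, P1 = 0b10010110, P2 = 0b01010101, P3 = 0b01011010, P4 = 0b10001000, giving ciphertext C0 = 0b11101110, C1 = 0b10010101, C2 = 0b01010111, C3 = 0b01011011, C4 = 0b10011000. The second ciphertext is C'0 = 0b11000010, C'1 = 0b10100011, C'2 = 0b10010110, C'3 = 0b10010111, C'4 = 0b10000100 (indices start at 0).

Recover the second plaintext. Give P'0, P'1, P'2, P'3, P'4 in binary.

In CTR with a reused counter, both messages share the same keystream S_i, so C_i ⊕ C'_i = P_i ⊕ P'_i and thus P'_i = P_i ⊕ C_i ⊕ C'_i.
P'0: 0b11101010 ⊕ 0b11101110 ⊕ 0b11000010 = 0b11000110.
P'1: 0b10010110 ⊕ 0b10010101 ⊕ 0b10100011 = 0b10100000.
P'2: 0b01010101 ⊕ 0b01010111 ⊕ 0b10010110 = 0b10010100.
P'3: 0b01011010 ⊕ 0b01011011 ⊕ 0b10010111 = 0b10010110.
P'4: 0b10001000 ⊕ 0b10011000 ⊕ 0b10000100 = 0b10010100.

P'0 = 0b11000110, P'1 = 0b10100000, P'2 = 0b10010100, P'3 = 0b10010110, P'4 = 0b10010100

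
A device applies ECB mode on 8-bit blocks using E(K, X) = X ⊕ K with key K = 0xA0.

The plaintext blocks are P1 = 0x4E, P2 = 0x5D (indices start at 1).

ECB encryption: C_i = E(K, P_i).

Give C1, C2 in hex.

C1 = 0xEE, C2 = 0xFD

C1: E(K, 0x4E) = 0xEE.
C2: E(K, 0x5D) = 0xFD.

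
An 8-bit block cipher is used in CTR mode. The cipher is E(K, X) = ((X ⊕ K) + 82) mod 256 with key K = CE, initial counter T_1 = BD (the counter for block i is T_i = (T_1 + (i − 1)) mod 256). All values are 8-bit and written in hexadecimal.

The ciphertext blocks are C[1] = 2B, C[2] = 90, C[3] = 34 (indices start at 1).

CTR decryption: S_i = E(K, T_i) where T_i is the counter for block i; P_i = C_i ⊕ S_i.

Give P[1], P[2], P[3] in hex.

P[1]: T = BD, S = E(K, T) = F5; 2B ⊕ F5 = DE.
P[2]: T = BE, S = E(K, T) = F2; 90 ⊕ F2 = 62.
P[3]: T = BF, S = E(K, T) = F3; 34 ⊕ F3 = C7.

P[1] = DE, P[2] = 62, P[3] = C7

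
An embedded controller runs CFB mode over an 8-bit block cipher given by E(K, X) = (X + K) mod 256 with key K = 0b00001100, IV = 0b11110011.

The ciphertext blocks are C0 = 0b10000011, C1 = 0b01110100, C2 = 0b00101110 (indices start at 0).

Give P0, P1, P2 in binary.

CFB decryption: P_i = C_i ⊕ E(K, C_{i−1}), with C_{−1} = IV.
P0: E(K, 0b11110011) = 0b11111111; 0b10000011 ⊕ 0b11111111 = 0b01111100.
P1: E(K, 0b10000011) = 0b10001111; 0b01110100 ⊕ 0b10001111 = 0b11111011.
P2: E(K, 0b01110100) = 0b10000000; 0b00101110 ⊕ 0b10000000 = 0b10101110.

P0 = 0b01111100, P1 = 0b11111011, P2 = 0b10101110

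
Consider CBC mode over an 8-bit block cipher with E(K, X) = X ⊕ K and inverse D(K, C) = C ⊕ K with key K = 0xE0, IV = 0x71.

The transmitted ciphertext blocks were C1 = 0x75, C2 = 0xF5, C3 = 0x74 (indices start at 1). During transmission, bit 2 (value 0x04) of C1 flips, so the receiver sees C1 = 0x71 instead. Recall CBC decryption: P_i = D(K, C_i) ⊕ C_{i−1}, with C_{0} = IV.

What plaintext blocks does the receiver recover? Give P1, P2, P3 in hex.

P1 = 0xE0, P2 = 0x64, P3 = 0x61

Only C1 changed, to 0x71. In CBC, a change in C_i garbles P_i and flips the same bit in P_{i+1}. Decrypting the received ciphertext:
P1: D(K, 0x71) = 0x91; 0x91 ⊕ 0x71 = 0xE0.
P2: D(K, 0xF5) = 0x15; 0x15 ⊕ 0x71 = 0x64.
P3: D(K, 0x74) = 0x94; 0x94 ⊕ 0xF5 = 0x61.
Blocks that differ from the original plaintext: P1, P2.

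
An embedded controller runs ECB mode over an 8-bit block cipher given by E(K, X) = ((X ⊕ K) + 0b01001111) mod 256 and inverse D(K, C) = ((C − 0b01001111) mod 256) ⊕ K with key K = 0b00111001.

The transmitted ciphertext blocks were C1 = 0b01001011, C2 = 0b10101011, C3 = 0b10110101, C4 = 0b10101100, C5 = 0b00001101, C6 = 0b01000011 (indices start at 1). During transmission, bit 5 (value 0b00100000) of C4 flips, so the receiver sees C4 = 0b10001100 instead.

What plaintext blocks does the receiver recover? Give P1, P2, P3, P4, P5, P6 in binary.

P1 = 0b11000101, P2 = 0b01100101, P3 = 0b01011111, P4 = 0b00000100, P5 = 0b10000111, P6 = 0b11001101

ECB decryption: P_i = D(K, C_i).
Only C4 changed, to 0b10001100. In ECB, a change in C_i affects only P_i. Decrypting the received ciphertext:
P1: D(K, 0b01001011) = 0b11000101.
P2: D(K, 0b10101011) = 0b01100101.
P3: D(K, 0b10110101) = 0b01011111.
P4: D(K, 0b10001100) = 0b00000100.
P5: D(K, 0b00001101) = 0b10000111.
P6: D(K, 0b01000011) = 0b11001101.
Blocks that differ from the original plaintext: P4.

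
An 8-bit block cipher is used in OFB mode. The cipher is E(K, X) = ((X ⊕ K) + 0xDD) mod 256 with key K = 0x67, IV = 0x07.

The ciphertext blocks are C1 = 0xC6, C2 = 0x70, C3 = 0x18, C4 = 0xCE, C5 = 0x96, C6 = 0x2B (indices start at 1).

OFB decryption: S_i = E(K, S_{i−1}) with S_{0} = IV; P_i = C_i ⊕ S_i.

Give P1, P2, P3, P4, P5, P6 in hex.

P1: S = E(K, 0x07) = 0x3D; 0xC6 ⊕ 0x3D = 0xFB.
P2: S = E(K, 0x3D) = 0x37; 0x70 ⊕ 0x37 = 0x47.
P3: S = E(K, 0x37) = 0x2D; 0x18 ⊕ 0x2D = 0x35.
P4: S = E(K, 0x2D) = 0x27; 0xCE ⊕ 0x27 = 0xE9.
P5: S = E(K, 0x27) = 0x1D; 0x96 ⊕ 0x1D = 0x8B.
P6: S = E(K, 0x1D) = 0x57; 0x2B ⊕ 0x57 = 0x7C.

P1 = 0xFB, P2 = 0x47, P3 = 0x35, P4 = 0xE9, P5 = 0x8B, P6 = 0x7C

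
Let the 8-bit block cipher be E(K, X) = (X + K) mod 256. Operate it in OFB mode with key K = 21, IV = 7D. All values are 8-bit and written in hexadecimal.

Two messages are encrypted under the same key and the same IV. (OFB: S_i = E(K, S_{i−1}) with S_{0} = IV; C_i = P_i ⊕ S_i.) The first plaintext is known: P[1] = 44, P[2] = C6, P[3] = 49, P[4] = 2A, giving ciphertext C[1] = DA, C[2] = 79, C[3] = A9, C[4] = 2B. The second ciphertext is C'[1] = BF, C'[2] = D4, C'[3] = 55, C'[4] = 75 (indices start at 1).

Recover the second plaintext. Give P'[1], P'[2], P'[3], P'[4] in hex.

In OFB with a reused IV, both messages share the same keystream S_i, so C_i ⊕ C'_i = P_i ⊕ P'_i and thus P'_i = P_i ⊕ C_i ⊕ C'_i.
P'[1]: 44 ⊕ DA ⊕ BF = 21.
P'[2]: C6 ⊕ 79 ⊕ D4 = 6B.
P'[3]: 49 ⊕ A9 ⊕ 55 = B5.
P'[4]: 2A ⊕ 2B ⊕ 75 = 74.

P'[1] = 21, P'[2] = 6B, P'[3] = B5, P'[4] = 74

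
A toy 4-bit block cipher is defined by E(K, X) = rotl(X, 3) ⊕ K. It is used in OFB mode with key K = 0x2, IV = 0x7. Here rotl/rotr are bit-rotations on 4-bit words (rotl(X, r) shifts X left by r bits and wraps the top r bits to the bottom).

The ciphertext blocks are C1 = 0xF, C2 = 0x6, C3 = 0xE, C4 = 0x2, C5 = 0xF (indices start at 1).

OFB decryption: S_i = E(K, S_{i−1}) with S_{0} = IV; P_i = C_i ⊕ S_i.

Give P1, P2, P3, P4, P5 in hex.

P1 = 0x6, P2 = 0x8, P3 = 0xB, P4 = 0xA, P5 = 0x9

P1: S = E(K, 0x7) = 0x9; 0xF ⊕ 0x9 = 0x6.
P2: S = E(K, 0x9) = 0xE; 0x6 ⊕ 0xE = 0x8.
P3: S = E(K, 0xE) = 0x5; 0xE ⊕ 0x5 = 0xB.
P4: S = E(K, 0x5) = 0x8; 0x2 ⊕ 0x8 = 0xA.
P5: S = E(K, 0x8) = 0x6; 0xF ⊕ 0x6 = 0x9.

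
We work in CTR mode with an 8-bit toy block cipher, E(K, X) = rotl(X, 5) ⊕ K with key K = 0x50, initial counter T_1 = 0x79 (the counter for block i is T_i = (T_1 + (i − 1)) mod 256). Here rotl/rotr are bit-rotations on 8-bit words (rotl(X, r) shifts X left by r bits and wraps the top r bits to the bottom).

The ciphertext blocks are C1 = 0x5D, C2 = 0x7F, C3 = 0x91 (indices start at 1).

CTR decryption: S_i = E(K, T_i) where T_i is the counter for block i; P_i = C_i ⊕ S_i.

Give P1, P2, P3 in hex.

P1 = 0x22, P2 = 0x60, P3 = 0xAE

P1: T = 0x79, S = E(K, T) = 0x7F; 0x5D ⊕ 0x7F = 0x22.
P2: T = 0x7A, S = E(K, T) = 0x1F; 0x7F ⊕ 0x1F = 0x60.
P3: T = 0x7B, S = E(K, T) = 0x3F; 0x91 ⊕ 0x3F = 0xAE.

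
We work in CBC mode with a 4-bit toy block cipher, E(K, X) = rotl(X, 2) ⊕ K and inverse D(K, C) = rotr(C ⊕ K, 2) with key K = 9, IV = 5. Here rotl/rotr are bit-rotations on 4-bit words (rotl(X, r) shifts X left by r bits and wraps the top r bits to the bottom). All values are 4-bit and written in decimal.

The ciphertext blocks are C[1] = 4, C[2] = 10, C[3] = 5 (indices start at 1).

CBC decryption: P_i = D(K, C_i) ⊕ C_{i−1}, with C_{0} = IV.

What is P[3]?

P[3]: D(K, 5) = 3; 3 ⊕ 10 = 9.

P[3] = 9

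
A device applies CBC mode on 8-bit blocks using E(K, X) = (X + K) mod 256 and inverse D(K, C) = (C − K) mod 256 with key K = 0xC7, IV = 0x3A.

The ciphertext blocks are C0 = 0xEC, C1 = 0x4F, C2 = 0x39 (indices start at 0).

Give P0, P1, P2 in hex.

CBC decryption: P_i = D(K, C_i) ⊕ C_{i−1}, with C_{−1} = IV.
P0: D(K, 0xEC) = 0x25; 0x25 ⊕ 0x3A = 0x1F.
P1: D(K, 0x4F) = 0x88; 0x88 ⊕ 0xEC = 0x64.
P2: D(K, 0x39) = 0x72; 0x72 ⊕ 0x4F = 0x3D.

P0 = 0x1F, P1 = 0x64, P2 = 0x3D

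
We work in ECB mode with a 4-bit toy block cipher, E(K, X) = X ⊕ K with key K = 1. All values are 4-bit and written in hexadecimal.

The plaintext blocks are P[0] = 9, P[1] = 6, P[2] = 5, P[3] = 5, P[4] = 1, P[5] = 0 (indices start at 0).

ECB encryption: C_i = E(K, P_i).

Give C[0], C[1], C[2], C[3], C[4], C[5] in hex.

C[0]: E(K, 9) = 8.
C[1]: E(K, 6) = 7.
C[2]: E(K, 5) = 4.
C[3]: E(K, 5) = 4.
C[4]: E(K, 1) = 0.
C[5]: E(K, 0) = 1.

C[0] = 8, C[1] = 7, C[2] = 4, C[3] = 4, C[4] = 0, C[5] = 1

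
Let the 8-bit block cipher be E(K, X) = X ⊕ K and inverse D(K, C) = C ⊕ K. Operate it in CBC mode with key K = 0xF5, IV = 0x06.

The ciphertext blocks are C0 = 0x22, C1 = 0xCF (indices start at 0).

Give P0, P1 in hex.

CBC decryption: P_i = D(K, C_i) ⊕ C_{i−1}, with C_{−1} = IV.
P0: D(K, 0x22) = 0xD7; 0xD7 ⊕ 0x06 = 0xD1.
P1: D(K, 0xCF) = 0x3A; 0x3A ⊕ 0x22 = 0x18.

P0 = 0xD1, P1 = 0x18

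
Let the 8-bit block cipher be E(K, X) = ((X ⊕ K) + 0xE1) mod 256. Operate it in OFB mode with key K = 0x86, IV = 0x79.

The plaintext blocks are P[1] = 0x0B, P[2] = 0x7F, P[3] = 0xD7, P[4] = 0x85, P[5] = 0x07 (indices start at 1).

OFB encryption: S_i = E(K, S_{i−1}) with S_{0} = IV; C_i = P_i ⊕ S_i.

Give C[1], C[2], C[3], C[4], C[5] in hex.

C[1]: S = E(K, 0x79) = 0xE0; 0x0B ⊕ 0xE0 = 0xEB.
C[2]: S = E(K, 0xE0) = 0x47; 0x7F ⊕ 0x47 = 0x38.
C[3]: S = E(K, 0x47) = 0xA2; 0xD7 ⊕ 0xA2 = 0x75.
C[4]: S = E(K, 0xA2) = 0x05; 0x85 ⊕ 0x05 = 0x80.
C[5]: S = E(K, 0x05) = 0x64; 0x07 ⊕ 0x64 = 0x63.

C[1] = 0xEB, C[2] = 0x38, C[3] = 0x75, C[4] = 0x80, C[5] = 0x63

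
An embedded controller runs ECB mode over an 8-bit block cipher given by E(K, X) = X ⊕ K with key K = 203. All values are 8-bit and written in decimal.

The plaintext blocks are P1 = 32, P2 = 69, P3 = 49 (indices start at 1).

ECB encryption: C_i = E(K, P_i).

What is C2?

C2: E(K, 69) = 142.

C2 = 142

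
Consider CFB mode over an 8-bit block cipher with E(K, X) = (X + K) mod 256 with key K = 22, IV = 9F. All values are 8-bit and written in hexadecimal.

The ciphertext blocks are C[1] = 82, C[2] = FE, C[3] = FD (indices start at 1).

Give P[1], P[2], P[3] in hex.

P[1] = 43, P[2] = 5A, P[3] = DD

CFB decryption: P_i = C_i ⊕ E(K, C_{i−1}), with C_{0} = IV.
P[1]: E(K, 9F) = C1; 82 ⊕ C1 = 43.
P[2]: E(K, 82) = A4; FE ⊕ A4 = 5A.
P[3]: E(K, FE) = 20; FD ⊕ 20 = DD.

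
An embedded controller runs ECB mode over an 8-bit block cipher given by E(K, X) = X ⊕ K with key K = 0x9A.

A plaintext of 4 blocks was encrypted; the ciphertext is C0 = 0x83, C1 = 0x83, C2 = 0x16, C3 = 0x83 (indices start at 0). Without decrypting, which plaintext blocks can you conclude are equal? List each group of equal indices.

ECB encrypts each block independently with the same key, so equal ciphertext blocks imply equal plaintext blocks.
C0 = C1 = C3 = 0x83, so P0 = P1 = P3.

P0 = P1 = P3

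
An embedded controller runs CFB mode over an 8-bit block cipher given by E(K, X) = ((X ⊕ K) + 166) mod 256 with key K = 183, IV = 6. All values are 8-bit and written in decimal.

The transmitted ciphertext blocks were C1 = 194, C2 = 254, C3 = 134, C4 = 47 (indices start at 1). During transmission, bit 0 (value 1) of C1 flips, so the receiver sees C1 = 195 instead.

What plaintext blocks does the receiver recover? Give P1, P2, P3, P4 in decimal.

P1 = 148, P2 = 228, P3 = 105, P4 = 248

CFB decryption: P_i = C_i ⊕ E(K, C_{i−1}), with C_{0} = IV.
Only C1 changed, to 195. In CFB, a change in C_i flips the same bit in P_i and garbles P_{i+1}. Decrypting the received ciphertext:
P1: E(K, 6) = 87; 195 ⊕ 87 = 148.
P2: E(K, 195) = 26; 254 ⊕ 26 = 228.
P3: E(K, 254) = 239; 134 ⊕ 239 = 105.
P4: E(K, 134) = 215; 47 ⊕ 215 = 248.
Blocks that differ from the original plaintext: P1, P2.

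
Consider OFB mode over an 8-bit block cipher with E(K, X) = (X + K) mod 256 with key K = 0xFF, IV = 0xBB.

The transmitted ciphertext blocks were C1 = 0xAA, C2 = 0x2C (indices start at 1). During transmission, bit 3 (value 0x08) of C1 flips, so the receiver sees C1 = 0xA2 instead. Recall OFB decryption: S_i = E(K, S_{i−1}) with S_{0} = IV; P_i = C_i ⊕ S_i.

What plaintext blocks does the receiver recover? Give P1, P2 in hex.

Only C1 changed, to 0xA2. In OFB, a change in C_i flips the same bit in P_i only; the keystream is unaffected. Decrypting the received ciphertext:
P1: S = E(K, 0xBB) = 0xBA; 0xA2 ⊕ 0xBA = 0x18.
P2: S = E(K, 0xBA) = 0xB9; 0x2C ⊕ 0xB9 = 0x95.
Blocks that differ from the original plaintext: P1.

P1 = 0x18, P2 = 0x95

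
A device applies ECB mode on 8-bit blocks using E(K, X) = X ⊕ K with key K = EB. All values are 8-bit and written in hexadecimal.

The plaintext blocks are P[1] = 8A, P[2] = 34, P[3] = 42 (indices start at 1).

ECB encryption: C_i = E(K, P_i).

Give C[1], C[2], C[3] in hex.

C[1] = 61, C[2] = DF, C[3] = A9

C[1]: E(K, 8A) = 61.
C[2]: E(K, 34) = DF.
C[3]: E(K, 42) = A9.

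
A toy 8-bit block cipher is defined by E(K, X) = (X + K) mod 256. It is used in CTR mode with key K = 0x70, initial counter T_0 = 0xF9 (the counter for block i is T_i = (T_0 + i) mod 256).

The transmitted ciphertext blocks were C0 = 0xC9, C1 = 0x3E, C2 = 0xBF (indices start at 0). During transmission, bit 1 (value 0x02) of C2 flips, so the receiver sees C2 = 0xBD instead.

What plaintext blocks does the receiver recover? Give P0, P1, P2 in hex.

P0 = 0xA0, P1 = 0x54, P2 = 0xD6

CTR decryption: S_i = E(K, T_i) where T_i is the counter for block i; P_i = C_i ⊕ S_i.
Only C2 changed, to 0xBD. In CTR, a change in C_i flips the same bit in P_i only; the keystream is unaffected. Decrypting the received ciphertext:
P0: T = 0xF9, S = E(K, T) = 0x69; 0xC9 ⊕ 0x69 = 0xA0.
P1: T = 0xFA, S = E(K, T) = 0x6A; 0x3E ⊕ 0x6A = 0x54.
P2: T = 0xFB, S = E(K, T) = 0x6B; 0xBD ⊕ 0x6B = 0xD6.
Blocks that differ from the original plaintext: P2.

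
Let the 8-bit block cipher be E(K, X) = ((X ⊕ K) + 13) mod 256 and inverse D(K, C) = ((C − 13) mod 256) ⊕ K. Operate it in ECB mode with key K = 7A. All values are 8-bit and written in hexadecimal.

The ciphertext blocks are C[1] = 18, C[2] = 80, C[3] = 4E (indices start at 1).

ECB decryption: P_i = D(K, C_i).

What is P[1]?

P[1] = 7F

P[1]: D(K, 18) = 7F.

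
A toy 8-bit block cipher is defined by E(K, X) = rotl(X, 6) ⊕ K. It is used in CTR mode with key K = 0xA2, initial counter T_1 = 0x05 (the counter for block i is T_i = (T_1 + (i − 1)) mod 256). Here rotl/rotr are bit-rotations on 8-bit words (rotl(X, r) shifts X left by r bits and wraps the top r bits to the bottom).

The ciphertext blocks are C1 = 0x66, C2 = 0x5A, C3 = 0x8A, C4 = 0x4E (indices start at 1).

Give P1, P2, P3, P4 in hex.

CTR decryption: S_i = E(K, T_i) where T_i is the counter for block i; P_i = C_i ⊕ S_i.
P1: T = 0x05, S = E(K, T) = 0xE3; 0x66 ⊕ 0xE3 = 0x85.
P2: T = 0x06, S = E(K, T) = 0x23; 0x5A ⊕ 0x23 = 0x79.
P3: T = 0x07, S = E(K, T) = 0x63; 0x8A ⊕ 0x63 = 0xE9.
P4: T = 0x08, S = E(K, T) = 0xA0; 0x4E ⊕ 0xA0 = 0xEE.

P1 = 0x85, P2 = 0x79, P3 = 0xE9, P4 = 0xEE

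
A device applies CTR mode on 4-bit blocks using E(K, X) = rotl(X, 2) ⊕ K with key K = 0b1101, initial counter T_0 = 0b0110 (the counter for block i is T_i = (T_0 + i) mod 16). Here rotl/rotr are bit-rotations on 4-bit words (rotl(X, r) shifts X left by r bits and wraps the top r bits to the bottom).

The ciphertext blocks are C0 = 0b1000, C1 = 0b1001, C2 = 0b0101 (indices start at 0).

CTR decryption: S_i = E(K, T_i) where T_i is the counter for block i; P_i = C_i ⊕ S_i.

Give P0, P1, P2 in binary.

P0: T = 0b0110, S = E(K, T) = 0b0100; 0b1000 ⊕ 0b0100 = 0b1100.
P1: T = 0b0111, S = E(K, T) = 0b0000; 0b1001 ⊕ 0b0000 = 0b1001.
P2: T = 0b1000, S = E(K, T) = 0b1111; 0b0101 ⊕ 0b1111 = 0b1010.

P0 = 0b1100, P1 = 0b1001, P2 = 0b1010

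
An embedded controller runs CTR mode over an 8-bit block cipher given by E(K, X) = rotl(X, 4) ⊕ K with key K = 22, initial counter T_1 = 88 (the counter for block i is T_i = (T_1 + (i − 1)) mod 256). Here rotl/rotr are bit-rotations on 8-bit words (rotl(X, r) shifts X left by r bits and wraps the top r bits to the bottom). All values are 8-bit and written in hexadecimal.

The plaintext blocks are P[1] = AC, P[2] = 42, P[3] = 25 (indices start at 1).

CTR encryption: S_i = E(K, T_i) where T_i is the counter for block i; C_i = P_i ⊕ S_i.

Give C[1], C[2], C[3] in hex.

C[1] = 06, C[2] = F8, C[3] = AF

C[1]: T = 88, S = E(K, T) = AA; AC ⊕ AA = 06.
C[2]: T = 89, S = E(K, T) = BA; 42 ⊕ BA = F8.
C[3]: T = 8A, S = E(K, T) = 8A; 25 ⊕ 8A = AF.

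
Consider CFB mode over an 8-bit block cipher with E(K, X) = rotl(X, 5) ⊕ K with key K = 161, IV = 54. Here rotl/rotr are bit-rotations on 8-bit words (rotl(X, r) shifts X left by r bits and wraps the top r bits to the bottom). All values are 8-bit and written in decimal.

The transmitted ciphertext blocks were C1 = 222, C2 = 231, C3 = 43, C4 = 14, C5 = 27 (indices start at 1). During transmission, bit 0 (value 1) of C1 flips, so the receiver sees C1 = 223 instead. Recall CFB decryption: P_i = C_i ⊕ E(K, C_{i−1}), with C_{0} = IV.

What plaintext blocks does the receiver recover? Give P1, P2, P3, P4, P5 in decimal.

P1 = 184, P2 = 189, P3 = 118, P4 = 202, P5 = 123

Only C1 changed, to 223. In CFB, a change in C_i flips the same bit in P_i and garbles P_{i+1}. Decrypting the received ciphertext:
P1: E(K, 54) = 103; 223 ⊕ 103 = 184.
P2: E(K, 223) = 90; 231 ⊕ 90 = 189.
P3: E(K, 231) = 93; 43 ⊕ 93 = 118.
P4: E(K, 43) = 196; 14 ⊕ 196 = 202.
P5: E(K, 14) = 96; 27 ⊕ 96 = 123.
Blocks that differ from the original plaintext: P1, P2.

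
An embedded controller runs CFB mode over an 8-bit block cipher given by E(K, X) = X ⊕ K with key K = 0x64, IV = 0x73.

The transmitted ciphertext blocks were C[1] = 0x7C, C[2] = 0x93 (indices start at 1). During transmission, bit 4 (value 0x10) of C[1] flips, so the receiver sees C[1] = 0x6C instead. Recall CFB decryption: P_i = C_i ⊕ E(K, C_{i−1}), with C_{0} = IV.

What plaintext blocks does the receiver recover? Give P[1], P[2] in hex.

Only C[1] changed, to 0x6C. In CFB, a change in C_i flips the same bit in P_i and garbles P_{i+1}. Decrypting the received ciphertext:
P[1]: E(K, 0x73) = 0x17; 0x6C ⊕ 0x17 = 0x7B.
P[2]: E(K, 0x6C) = 0x08; 0x93 ⊕ 0x08 = 0x9B.
Blocks that differ from the original plaintext: P[1], P[2].

P[1] = 0x7B, P[2] = 0x9B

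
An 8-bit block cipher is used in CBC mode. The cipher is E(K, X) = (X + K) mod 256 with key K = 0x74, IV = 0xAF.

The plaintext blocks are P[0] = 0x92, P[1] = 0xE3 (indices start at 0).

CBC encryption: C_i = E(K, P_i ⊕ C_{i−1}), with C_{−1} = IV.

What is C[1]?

C[1] = 0xC6

C[0]: P[0] ⊕ 0xAF = 0x3D; E(K, 0x3D) = 0xB1.
C[1]: P[1] ⊕ 0xB1 = 0x52; E(K, 0x52) = 0xC6.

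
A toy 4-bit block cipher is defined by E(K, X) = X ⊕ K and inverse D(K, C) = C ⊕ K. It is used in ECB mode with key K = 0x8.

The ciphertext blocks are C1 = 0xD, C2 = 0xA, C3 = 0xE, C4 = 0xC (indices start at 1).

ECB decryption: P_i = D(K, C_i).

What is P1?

P1: D(K, 0xD) = 0x5.

P1 = 0x5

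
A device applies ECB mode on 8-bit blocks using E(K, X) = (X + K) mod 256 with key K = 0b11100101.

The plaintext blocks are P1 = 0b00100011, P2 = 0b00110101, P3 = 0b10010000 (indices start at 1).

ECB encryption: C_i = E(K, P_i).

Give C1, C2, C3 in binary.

C1: E(K, 0b00100011) = 0b00001000.
C2: E(K, 0b00110101) = 0b00011010.
C3: E(K, 0b10010000) = 0b01110101.

C1 = 0b00001000, C2 = 0b00011010, C3 = 0b01110101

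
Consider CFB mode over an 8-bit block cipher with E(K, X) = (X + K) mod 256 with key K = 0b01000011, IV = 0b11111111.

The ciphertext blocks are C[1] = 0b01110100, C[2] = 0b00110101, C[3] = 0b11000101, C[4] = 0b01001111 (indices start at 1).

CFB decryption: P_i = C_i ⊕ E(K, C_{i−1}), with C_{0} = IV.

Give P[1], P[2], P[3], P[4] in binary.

P[1]: E(K, 0b11111111) = 0b01000010; 0b01110100 ⊕ 0b01000010 = 0b00110110.
P[2]: E(K, 0b01110100) = 0b10110111; 0b00110101 ⊕ 0b10110111 = 0b10000010.
P[3]: E(K, 0b00110101) = 0b01111000; 0b11000101 ⊕ 0b01111000 = 0b10111101.
P[4]: E(K, 0b11000101) = 0b00001000; 0b01001111 ⊕ 0b00001000 = 0b01000111.

P[1] = 0b00110110, P[2] = 0b10000010, P[3] = 0b10111101, P[4] = 0b01000111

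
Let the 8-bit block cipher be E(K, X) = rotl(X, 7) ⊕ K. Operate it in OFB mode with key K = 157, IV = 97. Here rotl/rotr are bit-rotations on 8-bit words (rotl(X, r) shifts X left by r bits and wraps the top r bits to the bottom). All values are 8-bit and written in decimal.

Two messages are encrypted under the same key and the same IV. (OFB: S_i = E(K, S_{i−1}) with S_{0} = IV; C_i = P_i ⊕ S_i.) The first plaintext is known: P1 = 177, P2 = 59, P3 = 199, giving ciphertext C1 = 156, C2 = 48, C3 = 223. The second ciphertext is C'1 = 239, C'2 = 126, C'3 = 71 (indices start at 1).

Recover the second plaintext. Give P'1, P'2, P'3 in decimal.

In OFB with a reused IV, both messages share the same keystream S_i, so C_i ⊕ C'_i = P_i ⊕ P'_i and thus P'_i = P_i ⊕ C_i ⊕ C'_i.
P'1: 177 ⊕ 156 ⊕ 239 = 194.
P'2: 59 ⊕ 48 ⊕ 126 = 117.
P'3: 199 ⊕ 223 ⊕ 71 = 95.

P'1 = 194, P'2 = 117, P'3 = 95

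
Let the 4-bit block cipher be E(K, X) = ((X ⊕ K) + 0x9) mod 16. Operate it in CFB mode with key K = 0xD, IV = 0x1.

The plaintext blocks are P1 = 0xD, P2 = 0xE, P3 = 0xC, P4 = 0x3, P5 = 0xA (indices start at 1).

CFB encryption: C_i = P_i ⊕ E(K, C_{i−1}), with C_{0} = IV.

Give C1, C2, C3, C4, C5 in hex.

C1: E(K, 0x1) = 0x5; 0xD ⊕ 0x5 = 0x8.
C2: E(K, 0x8) = 0xE; 0xE ⊕ 0xE = 0x0.
C3: E(K, 0x0) = 0x6; 0xC ⊕ 0x6 = 0xA.
C4: E(K, 0xA) = 0x0; 0x3 ⊕ 0x0 = 0x3.
C5: E(K, 0x3) = 0x7; 0xA ⊕ 0x7 = 0xD.

C1 = 0x8, C2 = 0x0, C3 = 0xA, C4 = 0x3, C5 = 0xD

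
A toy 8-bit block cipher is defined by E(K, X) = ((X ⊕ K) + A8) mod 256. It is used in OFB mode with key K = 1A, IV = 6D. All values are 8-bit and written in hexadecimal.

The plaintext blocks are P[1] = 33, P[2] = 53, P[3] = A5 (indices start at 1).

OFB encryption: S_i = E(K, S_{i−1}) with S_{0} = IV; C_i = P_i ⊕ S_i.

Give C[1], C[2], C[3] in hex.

C[1] = 2C, C[2] = FE, C[3] = FA

C[1]: S = E(K, 6D) = 1F; 33 ⊕ 1F = 2C.
C[2]: S = E(K, 1F) = AD; 53 ⊕ AD = FE.
C[3]: S = E(K, AD) = 5F; A5 ⊕ 5F = FA.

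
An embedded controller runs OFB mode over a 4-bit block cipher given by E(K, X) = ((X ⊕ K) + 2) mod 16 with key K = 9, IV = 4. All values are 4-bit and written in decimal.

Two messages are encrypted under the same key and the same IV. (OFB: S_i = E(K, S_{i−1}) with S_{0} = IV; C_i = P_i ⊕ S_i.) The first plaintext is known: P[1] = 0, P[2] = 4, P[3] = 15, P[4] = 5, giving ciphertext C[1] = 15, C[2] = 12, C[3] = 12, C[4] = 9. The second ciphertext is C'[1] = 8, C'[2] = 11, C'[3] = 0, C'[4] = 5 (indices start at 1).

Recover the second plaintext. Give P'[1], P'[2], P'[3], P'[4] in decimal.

In OFB with a reused IV, both messages share the same keystream S_i, so C_i ⊕ C'_i = P_i ⊕ P'_i and thus P'_i = P_i ⊕ C_i ⊕ C'_i.
P'[1]: 0 ⊕ 15 ⊕ 8 = 7.
P'[2]: 4 ⊕ 12 ⊕ 11 = 3.
P'[3]: 15 ⊕ 12 ⊕ 0 = 3.
P'[4]: 5 ⊕ 9 ⊕ 5 = 9.

P'[1] = 7, P'[2] = 3, P'[3] = 3, P'[4] = 9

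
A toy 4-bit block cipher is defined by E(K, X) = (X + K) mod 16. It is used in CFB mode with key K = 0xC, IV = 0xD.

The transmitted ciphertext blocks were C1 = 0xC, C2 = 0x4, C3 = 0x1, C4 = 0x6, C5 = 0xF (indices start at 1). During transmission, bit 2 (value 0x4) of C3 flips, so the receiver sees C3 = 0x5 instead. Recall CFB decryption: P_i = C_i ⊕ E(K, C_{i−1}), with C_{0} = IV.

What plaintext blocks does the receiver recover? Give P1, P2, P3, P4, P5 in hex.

P1 = 0x5, P2 = 0xC, P3 = 0x5, P4 = 0x7, P5 = 0xD

Only C3 changed, to 0x5. In CFB, a change in C_i flips the same bit in P_i and garbles P_{i+1}. Decrypting the received ciphertext:
P1: E(K, 0xD) = 0x9; 0xC ⊕ 0x9 = 0x5.
P2: E(K, 0xC) = 0x8; 0x4 ⊕ 0x8 = 0xC.
P3: E(K, 0x4) = 0x0; 0x5 ⊕ 0x0 = 0x5.
P4: E(K, 0x5) = 0x1; 0x6 ⊕ 0x1 = 0x7.
P5: E(K, 0x6) = 0x2; 0xF ⊕ 0x2 = 0xD.
Blocks that differ from the original plaintext: P3, P4.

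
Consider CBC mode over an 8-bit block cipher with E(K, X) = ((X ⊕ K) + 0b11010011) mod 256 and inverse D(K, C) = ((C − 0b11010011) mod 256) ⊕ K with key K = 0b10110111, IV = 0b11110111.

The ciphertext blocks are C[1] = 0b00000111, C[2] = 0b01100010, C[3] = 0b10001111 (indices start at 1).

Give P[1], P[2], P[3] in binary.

P[1] = 0b01110100, P[2] = 0b00111111, P[3] = 0b01101001

CBC decryption: P_i = D(K, C_i) ⊕ C_{i−1}, with C_{0} = IV.
P[1]: D(K, 0b00000111) = 0b10000011; 0b10000011 ⊕ 0b11110111 = 0b01110100.
P[2]: D(K, 0b01100010) = 0b00111000; 0b00111000 ⊕ 0b00000111 = 0b00111111.
P[3]: D(K, 0b10001111) = 0b00001011; 0b00001011 ⊕ 0b01100010 = 0b01101001.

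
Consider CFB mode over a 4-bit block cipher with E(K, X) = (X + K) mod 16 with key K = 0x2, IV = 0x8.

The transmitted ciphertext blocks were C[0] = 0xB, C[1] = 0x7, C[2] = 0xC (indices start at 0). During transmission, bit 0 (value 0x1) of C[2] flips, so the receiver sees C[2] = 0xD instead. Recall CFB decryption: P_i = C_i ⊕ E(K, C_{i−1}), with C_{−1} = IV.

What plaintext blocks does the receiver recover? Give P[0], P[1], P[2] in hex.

P[0] = 0x1, P[1] = 0xA, P[2] = 0x4

Only C[2] changed, to 0xD. In CFB, a change in C_i flips the same bit in P_i and garbles P_{i+1}. Decrypting the received ciphertext:
P[0]: E(K, 0x8) = 0xA; 0xB ⊕ 0xA = 0x1.
P[1]: E(K, 0xB) = 0xD; 0x7 ⊕ 0xD = 0xA.
P[2]: E(K, 0x7) = 0x9; 0xD ⊕ 0x9 = 0x4.
Blocks that differ from the original plaintext: P[2].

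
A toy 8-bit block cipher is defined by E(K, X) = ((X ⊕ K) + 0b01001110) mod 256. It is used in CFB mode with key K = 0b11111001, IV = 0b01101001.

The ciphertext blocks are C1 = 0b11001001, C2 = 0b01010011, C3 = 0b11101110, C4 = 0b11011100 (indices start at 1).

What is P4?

CFB decryption: P_i = C_i ⊕ E(K, C_{i−1}), with C_{0} = IV.
P4: E(K, 0b11101110) = 0b01100101; 0b11011100 ⊕ 0b01100101 = 0b10111001.

P4 = 0b10111001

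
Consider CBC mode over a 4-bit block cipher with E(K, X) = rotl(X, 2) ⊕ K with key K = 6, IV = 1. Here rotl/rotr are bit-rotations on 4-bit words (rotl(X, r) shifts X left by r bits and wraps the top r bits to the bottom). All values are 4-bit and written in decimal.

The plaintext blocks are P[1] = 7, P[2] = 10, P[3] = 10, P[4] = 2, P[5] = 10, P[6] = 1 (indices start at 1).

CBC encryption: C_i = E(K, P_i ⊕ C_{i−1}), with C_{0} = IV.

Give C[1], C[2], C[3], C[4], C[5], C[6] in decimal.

C[1]: P[1] ⊕ 1 = 6; E(K, 6) = 15.
C[2]: P[2] ⊕ 15 = 5; E(K, 5) = 3.
C[3]: P[3] ⊕ 3 = 9; E(K, 9) = 0.
C[4]: P[4] ⊕ 0 = 2; E(K, 2) = 14.
C[5]: P[5] ⊕ 14 = 4; E(K, 4) = 7.
C[6]: P[6] ⊕ 7 = 6; E(K, 6) = 15.

C[1] = 15, C[2] = 3, C[3] = 0, C[4] = 14, C[5] = 7, C[6] = 15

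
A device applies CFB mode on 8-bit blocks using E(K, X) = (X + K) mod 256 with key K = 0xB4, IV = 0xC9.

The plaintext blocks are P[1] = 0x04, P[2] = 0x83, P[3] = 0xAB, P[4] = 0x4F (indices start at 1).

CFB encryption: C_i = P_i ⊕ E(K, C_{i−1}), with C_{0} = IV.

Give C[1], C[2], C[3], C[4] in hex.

C[1] = 0x79, C[2] = 0xAE, C[3] = 0xC9, C[4] = 0x32

C[1]: E(K, 0xC9) = 0x7D; 0x04 ⊕ 0x7D = 0x79.
C[2]: E(K, 0x79) = 0x2D; 0x83 ⊕ 0x2D = 0xAE.
C[3]: E(K, 0xAE) = 0x62; 0xAB ⊕ 0x62 = 0xC9.
C[4]: E(K, 0xC9) = 0x7D; 0x4F ⊕ 0x7D = 0x32.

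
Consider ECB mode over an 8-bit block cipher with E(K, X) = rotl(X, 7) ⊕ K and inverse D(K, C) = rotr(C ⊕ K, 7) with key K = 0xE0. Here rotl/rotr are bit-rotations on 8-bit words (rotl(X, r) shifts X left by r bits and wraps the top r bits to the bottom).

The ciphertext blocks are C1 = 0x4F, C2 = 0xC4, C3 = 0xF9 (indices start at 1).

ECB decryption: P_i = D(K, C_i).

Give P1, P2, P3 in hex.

P1: D(K, 0x4F) = 0x5F.
P2: D(K, 0xC4) = 0x48.
P3: D(K, 0xF9) = 0x32.

P1 = 0x5F, P2 = 0x48, P3 = 0x32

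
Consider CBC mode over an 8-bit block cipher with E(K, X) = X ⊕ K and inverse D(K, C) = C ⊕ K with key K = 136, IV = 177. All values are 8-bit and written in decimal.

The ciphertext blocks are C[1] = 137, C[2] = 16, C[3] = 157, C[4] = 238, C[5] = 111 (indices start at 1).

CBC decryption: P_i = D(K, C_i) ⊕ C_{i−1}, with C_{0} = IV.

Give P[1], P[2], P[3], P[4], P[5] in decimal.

P[1] = 176, P[2] = 17, P[3] = 5, P[4] = 251, P[5] = 9

P[1]: D(K, 137) = 1; 1 ⊕ 177 = 176.
P[2]: D(K, 16) = 152; 152 ⊕ 137 = 17.
P[3]: D(K, 157) = 21; 21 ⊕ 16 = 5.
P[4]: D(K, 238) = 102; 102 ⊕ 157 = 251.
P[5]: D(K, 111) = 231; 231 ⊕ 238 = 9.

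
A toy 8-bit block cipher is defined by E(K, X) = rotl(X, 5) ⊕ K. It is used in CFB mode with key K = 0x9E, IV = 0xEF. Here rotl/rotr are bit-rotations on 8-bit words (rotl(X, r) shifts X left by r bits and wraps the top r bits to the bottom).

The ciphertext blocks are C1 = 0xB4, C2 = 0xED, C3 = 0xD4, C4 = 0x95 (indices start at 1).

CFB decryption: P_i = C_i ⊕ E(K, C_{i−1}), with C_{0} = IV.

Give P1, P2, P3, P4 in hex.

P1: E(K, 0xEF) = 0x63; 0xB4 ⊕ 0x63 = 0xD7.
P2: E(K, 0xB4) = 0x08; 0xED ⊕ 0x08 = 0xE5.
P3: E(K, 0xED) = 0x23; 0xD4 ⊕ 0x23 = 0xF7.
P4: E(K, 0xD4) = 0x04; 0x95 ⊕ 0x04 = 0x91.

P1 = 0xD7, P2 = 0xE5, P3 = 0xF7, P4 = 0x91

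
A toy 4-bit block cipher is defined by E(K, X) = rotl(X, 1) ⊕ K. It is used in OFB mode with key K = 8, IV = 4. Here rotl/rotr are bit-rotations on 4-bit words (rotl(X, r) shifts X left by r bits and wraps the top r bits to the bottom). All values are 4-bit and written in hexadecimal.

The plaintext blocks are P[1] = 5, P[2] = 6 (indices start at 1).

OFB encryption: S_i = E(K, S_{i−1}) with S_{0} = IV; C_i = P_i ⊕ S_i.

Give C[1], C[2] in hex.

C[1]: S = E(K, 4) = 0; 5 ⊕ 0 = 5.
C[2]: S = E(K, 0) = 8; 6 ⊕ 8 = E.

C[1] = 5, C[2] = E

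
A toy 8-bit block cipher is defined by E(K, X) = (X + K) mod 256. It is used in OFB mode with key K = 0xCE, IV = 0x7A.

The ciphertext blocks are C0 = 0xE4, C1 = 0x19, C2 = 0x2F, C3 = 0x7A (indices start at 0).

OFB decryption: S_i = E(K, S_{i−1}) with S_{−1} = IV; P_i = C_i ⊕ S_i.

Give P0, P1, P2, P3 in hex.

P0 = 0xAC, P1 = 0x0F, P2 = 0xCB, P3 = 0xC8

P0: S = E(K, 0x7A) = 0x48; 0xE4 ⊕ 0x48 = 0xAC.
P1: S = E(K, 0x48) = 0x16; 0x19 ⊕ 0x16 = 0x0F.
P2: S = E(K, 0x16) = 0xE4; 0x2F ⊕ 0xE4 = 0xCB.
P3: S = E(K, 0xE4) = 0xB2; 0x7A ⊕ 0xB2 = 0xC8.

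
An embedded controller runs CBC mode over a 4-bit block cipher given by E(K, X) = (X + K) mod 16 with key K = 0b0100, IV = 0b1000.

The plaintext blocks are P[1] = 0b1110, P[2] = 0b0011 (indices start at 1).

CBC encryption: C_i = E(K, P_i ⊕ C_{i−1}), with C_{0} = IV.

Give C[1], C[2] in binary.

C[1]: P[1] ⊕ 0b1000 = 0b0110; E(K, 0b0110) = 0b1010.
C[2]: P[2] ⊕ 0b1010 = 0b1001; E(K, 0b1001) = 0b1101.

C[1] = 0b1010, C[2] = 0b1101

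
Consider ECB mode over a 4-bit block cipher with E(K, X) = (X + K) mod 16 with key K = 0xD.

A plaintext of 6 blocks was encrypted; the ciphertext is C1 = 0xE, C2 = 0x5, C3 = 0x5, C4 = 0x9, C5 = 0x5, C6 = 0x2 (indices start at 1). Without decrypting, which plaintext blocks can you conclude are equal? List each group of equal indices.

P2 = P3 = P5

ECB encrypts each block independently with the same key, so equal ciphertext blocks imply equal plaintext blocks.
C2 = C3 = C5 = 0x5, so P2 = P3 = P5.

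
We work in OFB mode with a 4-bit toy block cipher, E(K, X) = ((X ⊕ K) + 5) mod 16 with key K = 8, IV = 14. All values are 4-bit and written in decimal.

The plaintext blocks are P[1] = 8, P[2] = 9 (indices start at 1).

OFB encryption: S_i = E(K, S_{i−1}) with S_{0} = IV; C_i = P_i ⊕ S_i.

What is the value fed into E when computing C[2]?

C[1]: S = E(K, 14) = 11; 8 ⊕ 11 = 3.
C[2]: S = E(K, 11) = 8; 9 ⊕ 8 = 1.
So the input to E for block [2] is 11.

11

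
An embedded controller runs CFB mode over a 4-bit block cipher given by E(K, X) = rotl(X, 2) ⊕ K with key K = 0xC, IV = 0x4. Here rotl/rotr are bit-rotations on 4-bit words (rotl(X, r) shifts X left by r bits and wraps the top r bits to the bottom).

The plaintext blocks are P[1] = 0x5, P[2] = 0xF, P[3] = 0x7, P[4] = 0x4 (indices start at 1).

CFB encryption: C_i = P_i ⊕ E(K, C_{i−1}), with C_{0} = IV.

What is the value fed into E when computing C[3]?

0x1

C[1]: E(K, 0x4) = 0xD; 0x5 ⊕ 0xD = 0x8.
C[2]: E(K, 0x8) = 0xE; 0xF ⊕ 0xE = 0x1.
C[3]: E(K, 0x1) = 0x8; 0x7 ⊕ 0x8 = 0xF.
So the input to E for block [3] is 0x1.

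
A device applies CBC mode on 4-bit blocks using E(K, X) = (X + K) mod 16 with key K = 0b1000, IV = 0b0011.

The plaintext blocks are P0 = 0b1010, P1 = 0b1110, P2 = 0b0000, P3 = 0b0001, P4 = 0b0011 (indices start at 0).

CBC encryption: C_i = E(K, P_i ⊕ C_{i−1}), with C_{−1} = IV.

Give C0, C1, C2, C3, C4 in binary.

C0 = 0b0001, C1 = 0b0111, C2 = 0b1111, C3 = 0b0110, C4 = 0b1101

C0: P0 ⊕ 0b0011 = 0b1001; E(K, 0b1001) = 0b0001.
C1: P1 ⊕ 0b0001 = 0b1111; E(K, 0b1111) = 0b0111.
C2: P2 ⊕ 0b0111 = 0b0111; E(K, 0b0111) = 0b1111.
C3: P3 ⊕ 0b1111 = 0b1110; E(K, 0b1110) = 0b0110.
C4: P4 ⊕ 0b0110 = 0b0101; E(K, 0b0101) = 0b1101.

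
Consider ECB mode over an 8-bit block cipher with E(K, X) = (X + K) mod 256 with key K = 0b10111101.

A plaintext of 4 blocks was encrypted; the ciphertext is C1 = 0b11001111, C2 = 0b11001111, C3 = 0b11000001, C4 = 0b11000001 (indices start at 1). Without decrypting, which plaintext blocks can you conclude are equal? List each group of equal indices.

ECB encrypts each block independently with the same key, so equal ciphertext blocks imply equal plaintext blocks.
C1 = C2 = 0b11001111, so P1 = P2.
C3 = C4 = 0b11000001, so P3 = P4.

P1 = P2; P3 = P4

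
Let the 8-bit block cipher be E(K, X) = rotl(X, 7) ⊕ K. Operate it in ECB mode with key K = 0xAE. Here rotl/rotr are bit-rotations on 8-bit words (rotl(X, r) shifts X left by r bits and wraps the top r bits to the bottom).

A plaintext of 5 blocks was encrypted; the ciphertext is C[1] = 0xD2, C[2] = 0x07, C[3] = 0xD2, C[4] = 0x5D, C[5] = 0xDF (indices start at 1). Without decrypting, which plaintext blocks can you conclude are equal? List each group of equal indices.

P[1] = P[3]

ECB encrypts each block independently with the same key, so equal ciphertext blocks imply equal plaintext blocks.
C[1] = C[3] = 0xD2, so P[1] = P[3].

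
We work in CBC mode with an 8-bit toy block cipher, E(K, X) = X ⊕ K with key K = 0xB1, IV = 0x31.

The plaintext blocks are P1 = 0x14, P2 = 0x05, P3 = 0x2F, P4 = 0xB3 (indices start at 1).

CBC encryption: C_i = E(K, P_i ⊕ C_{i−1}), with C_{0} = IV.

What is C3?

C3 = 0xBE

C1: P1 ⊕ 0x31 = 0x25; E(K, 0x25) = 0x94.
C2: P2 ⊕ 0x94 = 0x91; E(K, 0x91) = 0x20.
C3: P3 ⊕ 0x20 = 0x0F; E(K, 0x0F) = 0xBE.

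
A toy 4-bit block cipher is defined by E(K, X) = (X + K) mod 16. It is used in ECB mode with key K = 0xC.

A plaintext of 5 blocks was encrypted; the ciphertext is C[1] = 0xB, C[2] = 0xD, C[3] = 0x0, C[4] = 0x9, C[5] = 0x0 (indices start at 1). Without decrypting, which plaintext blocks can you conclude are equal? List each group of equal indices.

ECB encrypts each block independently with the same key, so equal ciphertext blocks imply equal plaintext blocks.
C[3] = C[5] = 0x0, so P[3] = P[5].

P[3] = P[5]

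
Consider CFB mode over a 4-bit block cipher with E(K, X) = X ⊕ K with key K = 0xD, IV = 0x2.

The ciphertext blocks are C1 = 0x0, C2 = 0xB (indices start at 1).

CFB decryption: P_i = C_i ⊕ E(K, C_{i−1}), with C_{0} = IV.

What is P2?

P2: E(K, 0x0) = 0xD; 0xB ⊕ 0xD = 0x6.

P2 = 0x6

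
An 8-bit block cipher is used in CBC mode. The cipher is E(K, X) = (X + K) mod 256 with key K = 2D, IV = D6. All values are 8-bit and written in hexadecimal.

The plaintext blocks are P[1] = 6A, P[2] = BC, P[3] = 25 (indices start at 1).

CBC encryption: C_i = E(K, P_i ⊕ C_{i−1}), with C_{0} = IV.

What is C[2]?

C[1]: P[1] ⊕ D6 = BC; E(K, BC) = E9.
C[2]: P[2] ⊕ E9 = 55; E(K, 55) = 82.

C[2] = 82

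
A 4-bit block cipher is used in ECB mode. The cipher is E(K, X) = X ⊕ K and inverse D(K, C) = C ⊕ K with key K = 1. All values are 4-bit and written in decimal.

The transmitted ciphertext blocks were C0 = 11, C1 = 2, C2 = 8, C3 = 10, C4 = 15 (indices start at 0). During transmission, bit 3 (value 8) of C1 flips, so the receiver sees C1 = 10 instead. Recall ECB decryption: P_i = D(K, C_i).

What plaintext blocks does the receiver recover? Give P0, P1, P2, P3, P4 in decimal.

Only C1 changed, to 10. In ECB, a change in C_i affects only P_i. Decrypting the received ciphertext:
P0: D(K, 11) = 10.
P1: D(K, 10) = 11.
P2: D(K, 8) = 9.
P3: D(K, 10) = 11.
P4: D(K, 15) = 14.
Blocks that differ from the original plaintext: P1.

P0 = 10, P1 = 11, P2 = 9, P3 = 11, P4 = 14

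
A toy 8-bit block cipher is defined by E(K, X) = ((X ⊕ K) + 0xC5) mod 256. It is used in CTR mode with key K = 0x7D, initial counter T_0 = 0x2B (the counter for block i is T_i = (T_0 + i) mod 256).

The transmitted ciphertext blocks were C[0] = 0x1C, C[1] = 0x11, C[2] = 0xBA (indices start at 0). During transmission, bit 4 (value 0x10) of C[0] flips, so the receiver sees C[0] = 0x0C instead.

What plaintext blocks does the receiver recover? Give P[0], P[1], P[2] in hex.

P[0] = 0x17, P[1] = 0x07, P[2] = 0xAF

CTR decryption: S_i = E(K, T_i) where T_i is the counter for block i; P_i = C_i ⊕ S_i.
Only C[0] changed, to 0x0C. In CTR, a change in C_i flips the same bit in P_i only; the keystream is unaffected. Decrypting the received ciphertext:
P[0]: T = 0x2B, S = E(K, T) = 0x1B; 0x0C ⊕ 0x1B = 0x17.
P[1]: T = 0x2C, S = E(K, T) = 0x16; 0x11 ⊕ 0x16 = 0x07.
P[2]: T = 0x2D, S = E(K, T) = 0x15; 0xBA ⊕ 0x15 = 0xAF.
Blocks that differ from the original plaintext: P[0].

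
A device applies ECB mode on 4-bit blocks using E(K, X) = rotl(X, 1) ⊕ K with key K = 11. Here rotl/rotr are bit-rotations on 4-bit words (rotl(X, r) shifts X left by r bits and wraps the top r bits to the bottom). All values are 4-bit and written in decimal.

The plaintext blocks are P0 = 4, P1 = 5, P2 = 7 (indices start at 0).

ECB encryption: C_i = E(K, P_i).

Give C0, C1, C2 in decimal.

C0: E(K, 4) = 3.
C1: E(K, 5) = 1.
C2: E(K, 7) = 5.

C0 = 3, C1 = 1, C2 = 5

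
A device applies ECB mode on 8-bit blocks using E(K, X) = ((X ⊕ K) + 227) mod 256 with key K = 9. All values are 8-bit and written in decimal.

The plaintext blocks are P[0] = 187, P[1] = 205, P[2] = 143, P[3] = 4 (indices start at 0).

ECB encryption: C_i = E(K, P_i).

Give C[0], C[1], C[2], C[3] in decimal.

C[0] = 149, C[1] = 167, C[2] = 105, C[3] = 240

C[0]: E(K, 187) = 149.
C[1]: E(K, 205) = 167.
C[2]: E(K, 143) = 105.
C[3]: E(K, 4) = 240.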